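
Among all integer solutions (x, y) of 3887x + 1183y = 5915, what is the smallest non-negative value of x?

Euclid: 3887 = 3·1183 + 338; 1183 = 3·338 + 169; 338 = 2·169 + 0 → gcd = 169; 5915 = 169·35.
Back-substitution yields 3887·(-3) + 1183·(10) = 169, so one solution is x = -3·35 = -105, y = 10·35 = 350.
Solutions in x differ by 1183/169 = 7; the one in [0, 7) is -105 mod 7 = 0.

0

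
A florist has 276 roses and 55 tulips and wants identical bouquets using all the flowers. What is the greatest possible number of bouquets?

1

Euclid: 276 = 5·55 + 1; 55 = 55·1 + 0. Last nonzero remainder: 1.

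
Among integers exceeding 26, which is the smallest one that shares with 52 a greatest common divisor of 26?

78

52 = 26·2. Any a with gcd(a, 52) = 26 is a multiple of 26, say 26s, with s coprime to 2.
Need s > 26/26, so s ≥ 2. First s ≥ 2 with gcd(s, 2) = 1 is s = 3. Thus a = 26·3 = 78.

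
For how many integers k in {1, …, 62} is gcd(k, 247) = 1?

55

247 = 13·19. Inclusion–exclusion on these primes:
62 − ⌊62/13⌋ − ⌊62/19⌋ + ⌊62/247⌋ = 55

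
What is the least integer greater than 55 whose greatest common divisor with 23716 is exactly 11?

99

23716 = 11·2156. Any x with gcd(x, 23716) = 11 is a multiple of 11, say 11s, with s coprime to 2156.
Need s > 55/11, so s ≥ 6. First s ≥ 6 with gcd(s, 2156) = 1 is s = 9. Thus x = 11·9 = 99.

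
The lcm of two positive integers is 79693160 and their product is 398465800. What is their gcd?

5

From gcd × lcm = pq: gcd = 398465800 / 79693160 = 5.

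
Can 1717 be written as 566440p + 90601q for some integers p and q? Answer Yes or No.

By Bézout, 566440p + 90601q = 1717 has integer solutions iff gcd(566440, 90601) | 1717.
Euclid: 566440 = 6·90601 + 22834; 90601 = 3·22834 + 22099; 22834 = 1·22099 + 735; 22099 = 30·735 + 49; 735 = 15·49 + 0. gcd = 49; 1717 mod 49 = 2. No.

No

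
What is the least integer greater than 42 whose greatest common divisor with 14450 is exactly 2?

44

14450 = 2·7225. Any x with gcd(x, 14450) = 2 is a multiple of 2, say 2s, with s coprime to 7225.
Need s > 42/2, so s ≥ 22. First s ≥ 22 with gcd(s, 7225) = 1 is s = 22. Thus x = 2·22 = 44.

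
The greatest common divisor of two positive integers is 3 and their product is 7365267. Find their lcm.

Since gcd(p,q)·lcm(p,q) = pq, lcm = 7365267/3 = 2455089.

2455089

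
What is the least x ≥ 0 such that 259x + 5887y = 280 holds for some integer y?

92

Euclid: 5887 = 22·259 + 189; 259 = 1·189 + 70; 189 = 2·70 + 49; 70 = 1·49 + 21; 49 = 2·21 + 7; 21 = 3·7 + 0 → gcd = 7; 280 = 7·40.
Back-substitution yields 259·(-250) + 5887·(11) = 7, so one solution is x = -250·40 = -10000, y = 11·40 = 440.
Solutions in x differ by 5887/7 = 841; the one in [0, 841) is -10000 mod 841 = 92.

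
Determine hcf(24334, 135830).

2

24334 = 2 · 23³
135830 = 2 · 5 · 17² · 47
Common: 2 = 2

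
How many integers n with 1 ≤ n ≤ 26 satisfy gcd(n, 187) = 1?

23

Prime factors of 187: 11, 17. Count integers ≤ 26 divisible by none of them.
By inclusion–exclusion: 26 − ⌊26/11⌋ − ⌊26/17⌋ + ⌊26/187⌋ = 23.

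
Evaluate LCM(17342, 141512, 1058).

28222162696

17342 = 2 · 13 · 23 · 29; 141512 = 2³ · 7² · 19²; 1058 = 2 · 23²
lcm takes max exponent of each prime: 2³ · 7² · 13 · 19² · 23² · 29 = 28222162696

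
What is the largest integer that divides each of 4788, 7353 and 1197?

171

gcd(4788, 7353): 7353 = 1·4788 + 2565; 4788 = 1·2565 + 2223; 2565 = 1·2223 + 342; 2223 = 6·342 + 171; 342 = 2·171 + 0 → 171
gcd(171, 1197): 1197 = 7·171 + 0 → 171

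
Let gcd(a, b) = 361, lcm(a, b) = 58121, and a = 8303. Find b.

2527

Using ab = gcd(a,b)·lcm(a,b) = 361·58121 = 20981681, we get b = 20981681/8303 = 2527.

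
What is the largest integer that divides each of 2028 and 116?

4

2028 = 2² · 3 · 13²
116 = 2² · 29
Common: 2² = 4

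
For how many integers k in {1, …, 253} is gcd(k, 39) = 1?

39 = 3·13. Inclusion–exclusion on these primes:
253 − ⌊253/3⌋ − ⌊253/13⌋ + ⌊253/39⌋ = 156

156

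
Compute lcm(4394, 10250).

gcd first: 10250 = 2·4394 + 1462; 4394 = 3·1462 + 8; 1462 = 182·8 + 6; 8 = 1·6 + 2; 6 = 3·2 + 0 → gcd = 2
lcm = 4394·10250/gcd = 45038500/2 = 22519250

22519250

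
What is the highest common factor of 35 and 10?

5

Euclid: 35 = 3·10 + 5; 10 = 2·5 + 0. Last nonzero remainder: 5.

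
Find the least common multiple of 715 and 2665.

29315

gcd first: 2665 = 3·715 + 520; 715 = 1·520 + 195; 520 = 2·195 + 130; 195 = 1·130 + 65; 130 = 2·65 + 0 → gcd = 65
lcm = 715·2665/gcd = 1905475/65 = 29315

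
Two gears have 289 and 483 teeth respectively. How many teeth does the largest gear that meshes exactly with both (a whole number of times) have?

1

289 = 17²
483 = 3 · 7 · 23
Common: 1 = 1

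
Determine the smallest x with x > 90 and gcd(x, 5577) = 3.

gcd(x, 5577) = 3 forces 3 | x; write x = 3s. Then gcd(3s, 3·1859) = 3·gcd(s, 1859), so need gcd(s, 1859) = 1.
3s > 90 gives s ≥ 31. The least s ≥ 31 coprime to 1859 is 31, so x = 3·31 = 93.

93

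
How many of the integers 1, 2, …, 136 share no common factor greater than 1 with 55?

Prime factors of 55: 5, 11. Count integers ≤ 136 divisible by none of them.
By inclusion–exclusion: 136 − ⌊136/5⌋ − ⌊136/11⌋ + ⌊136/55⌋ = 99.

99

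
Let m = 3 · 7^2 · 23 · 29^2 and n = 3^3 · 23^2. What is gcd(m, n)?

min exponent per shared prime: 3 · 23 = 69

69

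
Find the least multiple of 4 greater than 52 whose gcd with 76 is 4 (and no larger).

56

Multiples of 4 above 52: 4·14, 4·15, … . Need the cofactor coprime to 76/4 = 19.
Checking s = 14, 15, … the first with gcd(s, 19) = 1 is s = 14, giving 56.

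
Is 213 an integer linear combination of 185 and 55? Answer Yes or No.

No

gcd(185, 55): 185 = 3·55 + 20; 55 = 2·20 + 15; 20 = 1·15 + 5; 15 = 3·5 + 0 → 5
5 does not divide 213, so a solution does not exist.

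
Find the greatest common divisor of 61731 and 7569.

9

61731 = 3² · 19³
7569 = 3² · 29²
Common: 3² = 9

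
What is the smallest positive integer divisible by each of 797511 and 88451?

gcd first: 797511 = 9·88451 + 1452; 88451 = 60·1452 + 1331; 1452 = 1·1331 + 121; 1331 = 11·121 + 0 → gcd = 121
lcm = 797511·88451/gcd = 70540645461/121 = 582980541

582980541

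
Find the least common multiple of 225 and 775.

6975

gcd first: 775 = 3·225 + 100; 225 = 2·100 + 25; 100 = 4·25 + 0 → gcd = 25
lcm = 225·775/gcd = 174375/25 = 6975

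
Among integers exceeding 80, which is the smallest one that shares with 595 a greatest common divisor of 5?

Multiples of 5 above 80: 5·17, 5·18, … . Need the cofactor coprime to 595/5 = 119.
Checking s = 17, 18, … the first with gcd(s, 119) = 1 is s = 18, giving 90.

90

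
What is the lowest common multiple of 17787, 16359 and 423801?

39947058459

lcm(17787, 16359) = 17787·16359/gcd = 290977533/21 = 13856073
lcm(13856073, 423801) = 13856073·423801/gcd = 5872217593473/147 = 39947058459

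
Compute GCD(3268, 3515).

19

Euclid: 3515 = 1·3268 + 247; 3268 = 13·247 + 57; 247 = 4·57 + 19; 57 = 3·19 + 0. Last nonzero remainder: 19.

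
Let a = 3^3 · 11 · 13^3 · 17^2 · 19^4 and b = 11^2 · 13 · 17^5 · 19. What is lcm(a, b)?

max exponent per prime: 3^3 · 11^2 · 13^3 · 17^5 · 19^4 = 1328122707537443103

1328122707537443103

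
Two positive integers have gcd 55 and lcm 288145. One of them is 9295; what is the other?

Using pq = gcd(p,q)·lcm(p,q) = 55·288145 = 15847975, we get q = 15847975/9295 = 1705.

1705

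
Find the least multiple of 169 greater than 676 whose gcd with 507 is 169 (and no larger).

Multiples of 169 above 676: 169·5, 169·6, … . Need the cofactor coprime to 507/169 = 3.
Checking s = 5, 6, … the first with gcd(s, 3) = 1 is s = 5, giving 845.

845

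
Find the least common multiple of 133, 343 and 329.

133 = 7 · 19; 343 = 7³; 329 = 7 · 47
lcm takes max exponent of each prime: 7³ · 19 · 47 = 306299

306299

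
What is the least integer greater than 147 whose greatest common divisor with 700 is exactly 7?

700 = 7·100. Any x with gcd(x, 700) = 7 is a multiple of 7, say 7s, with s coprime to 100.
Need s > 147/7, so s ≥ 22. First s ≥ 22 with gcd(s, 100) = 1 is s = 23. Thus x = 7·23 = 161.

161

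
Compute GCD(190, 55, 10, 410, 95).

190 = 2 · 5 · 19; 55 = 5 · 11; 10 = 2 · 5; 410 = 2 · 5 · 41; 95 = 5 · 19
gcd takes min exponent of each prime: 5 = 5

5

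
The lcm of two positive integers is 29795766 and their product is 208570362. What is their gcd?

gcd·lcm = product, so gcd = 208570362/29795766 = 7.

7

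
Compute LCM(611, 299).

611 = 13 · 47; 299 = 13 · 23
max exponents: 13 · 23 · 47 = 14053

14053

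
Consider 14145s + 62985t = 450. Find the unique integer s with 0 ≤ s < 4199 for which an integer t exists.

2881

Reduce mod 62985: 14145s ≡ 450 (mod 62985). With g = gcd(14145, 62985) = 15 dividing 450, divide through: 943s ≡ 30 (mod 4199).
Since gcd(943, 4199) = 1, s ≡ 30·(943)⁻¹ ≡ 2881 (mod 4199). Smallest non-negative: 2881.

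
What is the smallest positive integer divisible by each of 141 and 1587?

141 = 3 · 47; 1587 = 3 · 23²
max exponents: 3 · 23² · 47 = 74589

74589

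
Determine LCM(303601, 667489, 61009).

303601 = 19² · 29²; 667489 = 19² · 43²; 61009 = 13² · 19²
lcm takes max exponent of each prime: 13² · 19² · 29² · 43² = 94869544081

94869544081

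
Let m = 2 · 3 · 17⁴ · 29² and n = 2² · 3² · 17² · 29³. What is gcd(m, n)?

min exponent per shared prime: 2 · 3 · 17² · 29² = 1458294

1458294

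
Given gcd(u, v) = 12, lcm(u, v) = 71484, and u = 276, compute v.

3108

u·v = gcd·lcm = 12·71484 = 857808, so v = 857808/276 = 3108.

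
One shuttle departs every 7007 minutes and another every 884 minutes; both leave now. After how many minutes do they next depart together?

476476

7007 = 7² · 11 · 13; 884 = 2² · 13 · 17
max exponents: 2² · 7² · 11 · 13 · 17 = 476476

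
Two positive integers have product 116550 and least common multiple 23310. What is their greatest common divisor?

5

From gcd × lcm = ab: gcd = 116550 / 23310 = 5.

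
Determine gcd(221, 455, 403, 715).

13

gcd(221, 455): 455 = 2·221 + 13; 221 = 17·13 + 0 → 13
gcd(13, 403): 403 = 31·13 + 0 → 13
gcd(13, 715): 715 = 55·13 + 0 → 13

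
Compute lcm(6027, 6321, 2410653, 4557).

4249981239

6027 = 3 · 7² · 41; 6321 = 3 · 7² · 43; 2410653 = 3 · 7² · 23² · 31; 4557 = 3 · 7² · 31
lcm takes max exponent of each prime: 3 · 7² · 23² · 31 · 41 · 43 = 4249981239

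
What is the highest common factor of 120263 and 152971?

13

Euclid: 152971 = 1·120263 + 32708; 120263 = 3·32708 + 22139; 32708 = 1·22139 + 10569; 22139 = 2·10569 + 1001; 10569 = 10·1001 + 559; 1001 = 1·559 + 442; 559 = 1·442 + 117; 442 = 3·117 + 91; 117 = 1·91 + 26; 91 = 3·26 + 13; 26 = 2·13 + 0. Last nonzero remainder: 13.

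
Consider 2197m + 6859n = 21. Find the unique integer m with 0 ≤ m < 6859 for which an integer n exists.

Euclid: 6859 = 3·2197 + 268; 2197 = 8·268 + 53; 268 = 5·53 + 3; 53 = 17·3 + 2; 3 = 1·2 + 1; 2 = 2·1 + 0 → gcd = 1; 21 = 1·21.
Back-substitution yields 2197·(-2329) + 6859·(746) = 1, so one solution is m = -2329·21 = -48909, n = 746·21 = 15666.
Solutions in m differ by 6859/1 = 6859; the one in [0, 6859) is -48909 mod 6859 = 5963.

5963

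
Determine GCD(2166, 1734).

6

Euclid: 2166 = 1·1734 + 432; 1734 = 4·432 + 6; 432 = 72·6 + 0. Last nonzero remainder: 6.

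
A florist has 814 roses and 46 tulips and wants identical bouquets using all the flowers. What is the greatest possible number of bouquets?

814 = 2 · 11 · 37
46 = 2 · 23
Common: 2 = 2

2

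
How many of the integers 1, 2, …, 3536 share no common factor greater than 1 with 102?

1110

102 = 2·3·17. Inclusion–exclusion on these primes:
3536 − ⌊3536/2⌋ − ⌊3536/3⌋ − ⌊3536/17⌋ + ⌊3536/6⌋ + ⌊3536/34⌋ + ⌊3536/51⌋ − ⌊3536/102⌋ = 1110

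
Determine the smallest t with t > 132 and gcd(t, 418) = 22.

154

gcd(t, 418) = 22 forces 22 | t; write t = 22s. Then gcd(22s, 22·19) = 22·gcd(s, 19), so need gcd(s, 19) = 1.
22s > 132 gives s ≥ 7. The least s ≥ 7 coprime to 19 is 7, so t = 22·7 = 154.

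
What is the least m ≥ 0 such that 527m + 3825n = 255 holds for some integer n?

gcd(527, 3825) = 17 (Euclid: 3825 = 7·527 + 136; 527 = 3·136 + 119; 136 = 1·119 + 17; 119 = 7·17 + 0), and 17 | 255.
Extended Euclid: 527·(-29) + 3825·(4) = 17. Scale by 15: m₀ = -435.
General solution m = m₀ + 225t; reducing mod 225 gives m = 15 (and n = -2).

15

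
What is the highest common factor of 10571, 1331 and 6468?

11

gcd(10571, 1331): 10571 = 7·1331 + 1254; 1331 = 1·1254 + 77; 1254 = 16·77 + 22; 77 = 3·22 + 11; 22 = 2·11 + 0 → 11
gcd(11, 6468): 6468 = 588·11 + 0 → 11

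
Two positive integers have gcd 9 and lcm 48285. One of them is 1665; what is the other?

261

Using pq = gcd(p,q)·lcm(p,q) = 9·48285 = 434565, we get q = 434565/1665 = 261.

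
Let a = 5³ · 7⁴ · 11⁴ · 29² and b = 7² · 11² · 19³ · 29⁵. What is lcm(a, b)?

618192463296429203875

max exponent per prime: 5³ · 7⁴ · 11⁴ · 19³ · 29⁵ = 618192463296429203875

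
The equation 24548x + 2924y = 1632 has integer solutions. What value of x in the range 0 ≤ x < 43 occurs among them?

Euclid: 24548 = 8·2924 + 1156; 2924 = 2·1156 + 612; 1156 = 1·612 + 544; 612 = 1·544 + 68; 544 = 8·68 + 0 → gcd = 68; 1632 = 68·24.
Back-substitution yields 24548·(-5) + 2924·(42) = 68, so one solution is x = -5·24 = -120, y = 42·24 = 1008.
Solutions in x differ by 2924/68 = 43; the one in [0, 43) is -120 mod 43 = 9.

9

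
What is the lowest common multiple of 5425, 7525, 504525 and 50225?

6226343025

lcm(5425, 7525) = 5425·7525/gcd = 40823125/175 = 233275
lcm(233275, 504525) = 233275·504525/gcd = 117693069375/5425 = 21694575
lcm(21694575, 50225) = 21694575·50225/gcd = 1089610029375/175 = 6226343025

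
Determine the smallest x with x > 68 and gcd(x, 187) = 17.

85

gcd(x, 187) = 17 forces 17 | x; write x = 17s. Then gcd(17s, 17·11) = 17·gcd(s, 11), so need gcd(s, 11) = 1.
17s > 68 gives s ≥ 5. The least s ≥ 5 coprime to 11 is 5, so x = 17·5 = 85.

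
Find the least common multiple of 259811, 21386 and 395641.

711362518

259811 = 17² · 29 · 31; 21386 = 2 · 17² · 37; 395641 = 17² · 37²
lcm takes max exponent of each prime: 2 · 17² · 29 · 31 · 37² = 711362518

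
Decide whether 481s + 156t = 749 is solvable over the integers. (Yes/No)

gcd(481, 156): 481 = 3·156 + 13; 156 = 12·13 + 0 → 13
13 does not divide 749, so a solution does not exist.

No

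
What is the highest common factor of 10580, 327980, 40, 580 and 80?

20

10580 = 2² · 5 · 23²; 327980 = 2² · 5 · 23² · 31; 40 = 2³ · 5; 580 = 2² · 5 · 29; 80 = 2⁴ · 5
gcd takes min exponent of each prime: 2² · 5 = 20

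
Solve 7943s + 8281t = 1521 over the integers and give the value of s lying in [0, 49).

20

gcd(7943, 8281) = 169 (Euclid: 8281 = 1·7943 + 338; 7943 = 23·338 + 169; 338 = 2·169 + 0), and 169 | 1521.
Extended Euclid: 7943·(24) + 8281·(-23) = 169. Scale by 9: s₀ = 216.
General solution s = s₀ + 49k; reducing mod 49 gives s = 20 (and t = -19).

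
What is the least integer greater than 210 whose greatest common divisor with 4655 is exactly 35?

4655 = 35·133. Any a with gcd(a, 4655) = 35 is a multiple of 35, say 35s, with s coprime to 133.
Need s > 210/35, so s ≥ 7. First s ≥ 7 with gcd(s, 133) = 1 is s = 8. Thus a = 35·8 = 280.

280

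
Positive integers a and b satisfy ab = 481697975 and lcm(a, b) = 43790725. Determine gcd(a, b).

11

gcd·lcm = product, so gcd = 481697975/43790725 = 11.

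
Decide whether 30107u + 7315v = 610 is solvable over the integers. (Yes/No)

By Bézout, 30107u + 7315v = 610 has integer solutions iff gcd(30107, 7315) | 610.
Euclid: 30107 = 4·7315 + 847; 7315 = 8·847 + 539; 847 = 1·539 + 308; 539 = 1·308 + 231; 308 = 1·231 + 77; 231 = 3·77 + 0. gcd = 77; 610 mod 77 = 71. No.

No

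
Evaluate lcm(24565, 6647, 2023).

24565 = 5 · 17³; 6647 = 17² · 23; 2023 = 7 · 17²
lcm takes max exponent of each prime: 5 · 7 · 17³ · 23 = 3954965

3954965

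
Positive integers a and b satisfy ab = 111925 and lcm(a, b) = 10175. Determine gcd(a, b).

From gcd × lcm = ab: gcd = 111925 / 10175 = 11.

11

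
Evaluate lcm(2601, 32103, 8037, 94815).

87282958883085

2601 = 3² · 17²; 32103 = 3³ · 29 · 41; 8037 = 3² · 19 · 47; 94815 = 3² · 5 · 7² · 43
lcm takes max exponent of each prime: 3³ · 5 · 7² · 17² · 19 · 29 · 41 · 43 · 47 = 87282958883085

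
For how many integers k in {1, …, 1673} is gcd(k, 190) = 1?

635

190 = 2·5·19. Inclusion–exclusion on these primes:
1673 − ⌊1673/2⌋ − ⌊1673/5⌋ − ⌊1673/19⌋ + ⌊1673/10⌋ + ⌊1673/38⌋ + ⌊1673/95⌋ − ⌊1673/190⌋ = 635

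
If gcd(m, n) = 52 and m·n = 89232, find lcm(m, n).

1716

For any two positive integers, gcd × lcm equals their product. Hence lcm = 89232 / 52 = 1716.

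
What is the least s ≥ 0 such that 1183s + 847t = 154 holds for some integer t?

Euclid: 1183 = 1·847 + 336; 847 = 2·336 + 175; 336 = 1·175 + 161; 175 = 1·161 + 14; 161 = 11·14 + 7; 14 = 2·7 + 0 → gcd = 7; 154 = 7·22.
Back-substitution yields 1183·(58) + 847·(-81) = 7, so one solution is s = 58·22 = 1276, t = -81·22 = -1782.
Solutions in s differ by 847/7 = 121; the one in [0, 121) is 1276 mod 121 = 66.

66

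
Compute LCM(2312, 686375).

2312 = 2³ · 17²; 686375 = 5³ · 17² · 19
max exponents: 2³ · 5³ · 17² · 19 = 5491000

5491000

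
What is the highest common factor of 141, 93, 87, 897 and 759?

141 = 3 · 47; 93 = 3 · 31; 87 = 3 · 29; 897 = 3 · 13 · 23; 759 = 3 · 11 · 23
gcd takes min exponent of each prime: 3 = 3

3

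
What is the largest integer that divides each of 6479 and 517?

6479 = 11 · 19 · 31
517 = 11 · 47
Common: 11 = 11

11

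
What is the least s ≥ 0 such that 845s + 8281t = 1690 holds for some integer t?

2

Reduce mod 8281: 845s ≡ 1690 (mod 8281). With g = gcd(845, 8281) = 169 dividing 1690, divide through: 5s ≡ 10 (mod 49).
Since gcd(5, 49) = 1, s ≡ 10·(5)⁻¹ ≡ 2 (mod 49). Smallest non-negative: 2.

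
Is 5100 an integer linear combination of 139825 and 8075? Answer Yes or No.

Yes

By Bézout, 139825m + 8075n = 5100 has integer solutions iff gcd(139825, 8075) | 5100.
Euclid: 139825 = 17·8075 + 2550; 8075 = 3·2550 + 425; 2550 = 6·425 + 0. gcd = 425; 5100 mod 425 = 0. Yes.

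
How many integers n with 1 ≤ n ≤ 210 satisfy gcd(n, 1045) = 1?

Prime factors of 1045: 5, 11, 19. Count integers ≤ 210 divisible by none of them.
By inclusion–exclusion: 210 − ⌊210/5⌋ − ⌊210/11⌋ − ⌊210/19⌋ + ⌊210/55⌋ + ⌊210/95⌋ + ⌊210/209⌋ − ⌊210/1045⌋ = 144.

144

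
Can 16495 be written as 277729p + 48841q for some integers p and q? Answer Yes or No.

By Bézout, 277729p + 48841q = 16495 has integer solutions iff gcd(277729, 48841) | 16495.
Euclid: 277729 = 5·48841 + 33524; 48841 = 1·33524 + 15317; 33524 = 2·15317 + 2890; 15317 = 5·2890 + 867; 2890 = 3·867 + 289; 867 = 3·289 + 0. gcd = 289; 16495 mod 289 = 22. No.

No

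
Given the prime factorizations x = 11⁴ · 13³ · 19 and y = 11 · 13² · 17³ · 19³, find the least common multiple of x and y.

1083947790741959

max exponent per prime: 11⁴ · 13³ · 17³ · 19³ = 1083947790741959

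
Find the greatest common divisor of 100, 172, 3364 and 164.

100 = 2² · 5²; 172 = 2² · 43; 3364 = 2² · 29²; 164 = 2² · 41
gcd takes min exponent of each prime: 2² = 4

4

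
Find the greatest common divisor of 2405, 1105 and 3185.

gcd(2405, 1105): 2405 = 2·1105 + 195; 1105 = 5·195 + 130; 195 = 1·130 + 65; 130 = 2·65 + 0 → 65
gcd(65, 3185): 3185 = 49·65 + 0 → 65

65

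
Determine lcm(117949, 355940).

3229443620

117949 = 13 · 43 · 211; 355940 = 2² · 5 · 13 · 37²
max exponents: 2² · 5 · 13 · 37² · 43 · 211 = 3229443620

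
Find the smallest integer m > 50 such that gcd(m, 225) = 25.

gcd(m, 225) = 25 forces 25 | m; write m = 25s. Then gcd(25s, 25·9) = 25·gcd(s, 9), so need gcd(s, 9) = 1.
25s > 50 gives s ≥ 3. The least s ≥ 3 coprime to 9 is 4, so m = 25·4 = 100.

100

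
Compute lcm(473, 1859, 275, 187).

473 = 11 · 43; 1859 = 11 · 13²; 275 = 5² · 11; 187 = 11 · 17
lcm takes max exponent of each prime: 5² · 11 · 13² · 17 · 43 = 33973225

33973225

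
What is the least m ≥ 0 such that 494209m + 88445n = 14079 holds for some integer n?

gcd(494209, 88445) = 361 (Euclid: 494209 = 5·88445 + 51984; 88445 = 1·51984 + 36461; 51984 = 1·36461 + 15523; 36461 = 2·15523 + 5415; 15523 = 2·5415 + 4693; 5415 = 1·4693 + 722; 4693 = 6·722 + 361; 722 = 2·361 + 0), and 361 | 14079.
Extended Euclid: 494209·(114) + 88445·(-637) = 361. Scale by 39: m₀ = 4446.
General solution m = m₀ + 245t; reducing mod 245 gives m = 36 (and n = -201).

36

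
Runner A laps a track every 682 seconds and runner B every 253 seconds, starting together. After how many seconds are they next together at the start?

15686

682 = 2 · 11 · 31; 253 = 11 · 23
max exponents: 2 · 11 · 23 · 31 = 15686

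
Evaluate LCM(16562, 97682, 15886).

lcm(16562, 97682) = 16562·97682/gcd = 1617809284/338 = 4786418
lcm(4786418, 15886) = 4786418·15886/gcd = 76037036348/338 = 224961646

224961646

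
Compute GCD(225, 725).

225 = 3² · 5²
725 = 5² · 29
Common: 5² = 25

25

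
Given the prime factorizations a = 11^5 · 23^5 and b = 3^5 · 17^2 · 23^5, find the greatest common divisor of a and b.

6436343

min exponent per shared prime: 23^5 = 6436343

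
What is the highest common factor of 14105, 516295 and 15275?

gcd(14105, 516295): 516295 = 36·14105 + 8515; 14105 = 1·8515 + 5590; 8515 = 1·5590 + 2925; 5590 = 1·2925 + 2665; 2925 = 1·2665 + 260; 2665 = 10·260 + 65; 260 = 4·65 + 0 → 65
gcd(65, 15275): 15275 = 235·65 + 0 → 65

65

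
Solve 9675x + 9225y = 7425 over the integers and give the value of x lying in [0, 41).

gcd(9675, 9225) = 225 (Euclid: 9675 = 1·9225 + 450; 9225 = 20·450 + 225; 450 = 2·225 + 0), and 225 | 7425.
Extended Euclid: 9675·(-20) + 9225·(21) = 225. Scale by 33: x₀ = -660.
General solution x = x₀ + 41t; reducing mod 41 gives x = 37 (and y = -38).

37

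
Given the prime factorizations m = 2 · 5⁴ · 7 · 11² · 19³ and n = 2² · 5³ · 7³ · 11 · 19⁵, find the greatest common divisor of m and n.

132035750

min exponent per shared prime: 2 · 5³ · 7 · 11 · 19³ = 132035750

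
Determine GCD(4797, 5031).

4797 = 3² · 13 · 41
5031 = 3² · 13 · 43
Common: 3² · 13 = 117

117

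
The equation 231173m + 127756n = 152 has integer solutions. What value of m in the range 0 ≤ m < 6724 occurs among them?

2656

Euclid: 231173 = 1·127756 + 103417; 127756 = 1·103417 + 24339; 103417 = 4·24339 + 6061; 24339 = 4·6061 + 95; 6061 = 63·95 + 76; 95 = 1·76 + 19; 76 = 4·19 + 0 → gcd = 19; 152 = 19·8.
Back-substitution yields 231173·(-1349) + 127756·(2441) = 19, so one solution is m = -1349·8 = -10792, n = 2441·8 = 19528.
Solutions in m differ by 127756/19 = 6724; the one in [0, 6724) is -10792 mod 6724 = 2656.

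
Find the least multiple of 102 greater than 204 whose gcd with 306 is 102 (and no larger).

408

gcd(m, 306) = 102 forces 102 | m; write m = 102s. Then gcd(102s, 102·3) = 102·gcd(s, 3), so need gcd(s, 3) = 1.
102s > 204 gives s ≥ 3. The least s ≥ 3 coprime to 3 is 4, so m = 102·4 = 408.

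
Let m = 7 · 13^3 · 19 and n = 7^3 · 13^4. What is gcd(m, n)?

min exponent per shared prime: 7 · 13^3 = 15379

15379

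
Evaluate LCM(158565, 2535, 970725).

1734199241775

158565 = 3 · 5 · 11 · 31²; 2535 = 3 · 5 · 13²; 970725 = 3 · 5² · 7 · 43²
lcm takes max exponent of each prime: 3 · 5² · 7 · 11 · 13² · 31² · 43² = 1734199241775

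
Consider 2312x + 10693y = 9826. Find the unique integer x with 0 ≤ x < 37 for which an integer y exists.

Reduce mod 10693: 2312x ≡ 9826 (mod 10693). With g = gcd(2312, 10693) = 289 dividing 9826, divide through: 8x ≡ 34 (mod 37).
Since gcd(8, 37) = 1, x ≡ 34·(8)⁻¹ ≡ 32 (mod 37). Smallest non-negative: 32.

32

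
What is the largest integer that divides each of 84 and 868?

Euclid: 868 = 10·84 + 28; 84 = 3·28 + 0. Last nonzero remainder: 28.

28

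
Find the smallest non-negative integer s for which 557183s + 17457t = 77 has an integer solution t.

gcd(557183, 17457) = 11 (Euclid: 557183 = 31·17457 + 16016; 17457 = 1·16016 + 1441; 16016 = 11·1441 + 165; 1441 = 8·165 + 121; 165 = 1·121 + 44; 121 = 2·44 + 33; 44 = 1·33 + 11; 33 = 3·11 + 0), and 11 | 77.
Extended Euclid: 557183·(424) + 17457·(-13533) = 11. Scale by 7: s₀ = 2968.
General solution s = s₀ + 1587k; reducing mod 1587 gives s = 1381 (and t = -44078).

1381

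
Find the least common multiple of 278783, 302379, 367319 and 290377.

1904378936385387

lcm(278783, 302379) = 278783·302379/gcd = 84298124757/17 = 4958713221
lcm(4958713221, 367319) = 4958713221·367319/gcd = 1821429581624499/527 = 3456223115037
lcm(3456223115037, 290377) = 3456223115037·290377/gcd = 1003607699475098949/527 = 1904378936385387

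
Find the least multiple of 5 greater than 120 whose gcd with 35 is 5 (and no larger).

125

gcd(t, 35) = 5 forces 5 | t; write t = 5s. Then gcd(5s, 5·7) = 5·gcd(s, 7), so need gcd(s, 7) = 1.
5s > 120 gives s ≥ 25. The least s ≥ 25 coprime to 7 is 25, so t = 5·25 = 125.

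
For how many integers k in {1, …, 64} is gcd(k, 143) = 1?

143 = 11·13. Inclusion–exclusion on these primes:
64 − ⌊64/11⌋ − ⌊64/13⌋ + ⌊64/143⌋ = 55

55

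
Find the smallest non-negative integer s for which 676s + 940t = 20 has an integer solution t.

Euclid: 940 = 1·676 + 264; 676 = 2·264 + 148; 264 = 1·148 + 116; 148 = 1·116 + 32; 116 = 3·32 + 20; 32 = 1·20 + 12; 20 = 1·12 + 8; 12 = 1·8 + 4; 8 = 2·4 + 0 → gcd = 4; 20 = 4·5.
Back-substitution yields 676·(89) + 940·(-64) = 4, so one solution is s = 89·5 = 445, t = -64·5 = -320.
Solutions in s differ by 940/4 = 235; the one in [0, 235) is 445 mod 235 = 210.

210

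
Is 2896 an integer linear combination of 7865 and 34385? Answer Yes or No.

No

gcd(7865, 34385): 34385 = 4·7865 + 2925; 7865 = 2·2925 + 2015; 2925 = 1·2015 + 910; 2015 = 2·910 + 195; 910 = 4·195 + 130; 195 = 1·130 + 65; 130 = 2·65 + 0 → 65
65 does not divide 2896, so a solution does not exist.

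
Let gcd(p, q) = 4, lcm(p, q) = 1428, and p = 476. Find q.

p·q = gcd·lcm = 4·1428 = 5712, so q = 5712/476 = 12.

12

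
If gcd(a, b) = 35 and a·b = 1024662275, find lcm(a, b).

gcd·lcm = product, so lcm = 1024662275/35 = 29276065.

29276065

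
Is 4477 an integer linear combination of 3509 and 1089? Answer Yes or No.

Yes

gcd(3509, 1089): 3509 = 3·1089 + 242; 1089 = 4·242 + 121; 242 = 2·121 + 0 → 121
121 divides 4477, so a solution exists.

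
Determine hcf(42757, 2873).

Euclid: 42757 = 14·2873 + 2535; 2873 = 1·2535 + 338; 2535 = 7·338 + 169; 338 = 2·169 + 0. Last nonzero remainder: 169.

169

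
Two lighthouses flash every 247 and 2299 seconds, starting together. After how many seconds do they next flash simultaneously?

29887

gcd first: 2299 = 9·247 + 76; 247 = 3·76 + 19; 76 = 4·19 + 0 → gcd = 19
lcm = 247·2299/gcd = 567853/19 = 29887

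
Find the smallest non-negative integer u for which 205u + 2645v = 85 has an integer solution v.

452

Euclid: 2645 = 12·205 + 185; 205 = 1·185 + 20; 185 = 9·20 + 5; 20 = 4·5 + 0 → gcd = 5; 85 = 5·17.
Back-substitution yields 205·(-129) + 2645·(10) = 5, so one solution is u = -129·17 = -2193, v = 10·17 = 170.
Solutions in u differ by 2645/5 = 529; the one in [0, 529) is -2193 mod 529 = 452.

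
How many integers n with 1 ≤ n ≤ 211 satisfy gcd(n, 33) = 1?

128

33 = 3·11. Inclusion–exclusion on these primes:
211 − ⌊211/3⌋ − ⌊211/11⌋ + ⌊211/33⌋ = 128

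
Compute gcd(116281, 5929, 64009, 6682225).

116281 = 11² · 31²; 5929 = 7² · 11²; 64009 = 11² · 23²; 6682225 = 5² · 11² · 47²
gcd takes min exponent of each prime: 11² = 121

121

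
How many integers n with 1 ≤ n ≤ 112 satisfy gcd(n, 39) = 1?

69

39 = 3·13. Inclusion–exclusion on these primes:
112 − ⌊112/3⌋ − ⌊112/13⌋ + ⌊112/39⌋ = 69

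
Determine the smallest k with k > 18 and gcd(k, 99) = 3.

21

gcd(k, 99) = 3 forces 3 | k; write k = 3s. Then gcd(3s, 3·33) = 3·gcd(s, 33), so need gcd(s, 33) = 1.
3s > 18 gives s ≥ 7. The least s ≥ 7 coprime to 33 is 7, so k = 3·7 = 21.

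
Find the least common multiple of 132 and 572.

1716

gcd first: 572 = 4·132 + 44; 132 = 3·44 + 0 → gcd = 44
lcm = 132·572/gcd = 75504/44 = 1716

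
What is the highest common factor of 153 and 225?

153 = 3² · 17
225 = 3² · 5²
Common: 3² = 9

9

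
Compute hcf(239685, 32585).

Euclid: 239685 = 7·32585 + 11590; 32585 = 2·11590 + 9405; 11590 = 1·9405 + 2185; 9405 = 4·2185 + 665; 2185 = 3·665 + 190; 665 = 3·190 + 95; 190 = 2·95 + 0. Last nonzero remainder: 95.

95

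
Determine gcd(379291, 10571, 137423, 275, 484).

11

379291 = 11 · 29² · 41; 10571 = 11 · 31²; 137423 = 11 · 13 · 31²; 275 = 5² · 11; 484 = 2² · 11²
gcd takes min exponent of each prime: 11 = 11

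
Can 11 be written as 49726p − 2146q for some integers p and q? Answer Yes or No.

No

By Bézout, 49726p − 2146q = 11 has integer solutions iff gcd(49726, 2146) | 11.
Euclid: 49726 = 23·2146 + 368; 2146 = 5·368 + 306; 368 = 1·306 + 62; 306 = 4·62 + 58; 62 = 1·58 + 4; 58 = 14·4 + 2; 4 = 2·2 + 0. gcd = 2; 11 mod 2 = 1. No.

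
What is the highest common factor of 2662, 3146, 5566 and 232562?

242

gcd(2662, 3146): 3146 = 1·2662 + 484; 2662 = 5·484 + 242; 484 = 2·242 + 0 → 242
gcd(242, 5566): 5566 = 23·242 + 0 → 242
gcd(242, 232562): 232562 = 961·242 + 0 → 242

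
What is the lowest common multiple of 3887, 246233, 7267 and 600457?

3887 = 13² · 23; 246233 = 13² · 31 · 47; 7267 = 13² · 43; 600457 = 11 · 13² · 17 · 19
lcm takes max exponent of each prime: 11 · 13² · 17 · 19 · 23 · 31 · 43 · 47 = 865242324661

865242324661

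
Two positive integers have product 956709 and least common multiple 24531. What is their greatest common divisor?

gcd·lcm = product, so gcd = 956709/24531 = 39.

39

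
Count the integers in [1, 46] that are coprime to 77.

Prime factors of 77: 7, 11. Count integers ≤ 46 divisible by none of them.
By inclusion–exclusion: 46 − ⌊46/7⌋ − ⌊46/11⌋ + ⌊46/77⌋ = 36.

36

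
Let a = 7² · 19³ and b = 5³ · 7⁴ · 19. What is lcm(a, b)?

max exponent per prime: 5³ · 7⁴ · 19³ = 2058557375

2058557375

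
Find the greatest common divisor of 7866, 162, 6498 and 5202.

18

gcd(7866, 162): 7866 = 48·162 + 90; 162 = 1·90 + 72; 90 = 1·72 + 18; 72 = 4·18 + 0 → 18
gcd(18, 6498): 6498 = 361·18 + 0 → 18
gcd(18, 5202): 5202 = 289·18 + 0 → 18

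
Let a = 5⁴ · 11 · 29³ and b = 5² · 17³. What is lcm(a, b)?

max exponent per prime: 5⁴ · 11 · 17³ · 29³ = 823784204375

823784204375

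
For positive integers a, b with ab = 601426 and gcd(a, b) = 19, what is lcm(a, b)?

For any two positive integers, gcd × lcm equals their product. Hence lcm = 601426 / 19 = 31654.

31654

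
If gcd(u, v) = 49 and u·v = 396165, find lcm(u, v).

8085

Since gcd(u,v)·lcm(u,v) = uv, lcm = 396165/49 = 8085.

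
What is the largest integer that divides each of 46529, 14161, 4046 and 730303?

2023

gcd(46529, 14161): 46529 = 3·14161 + 4046; 14161 = 3·4046 + 2023; 4046 = 2·2023 + 0 → 2023
gcd(2023, 4046): 4046 = 2·2023 + 0 → 2023
gcd(2023, 730303): 730303 = 361·2023 + 0 → 2023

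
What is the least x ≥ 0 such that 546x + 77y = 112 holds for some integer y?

5

Reduce mod 77: 546x ≡ 112 (mod 77). With g = gcd(546, 77) = 7 dividing 112, divide through: 78x ≡ 16 (mod 11).
Since gcd(78, 11) = 1, x ≡ 16·(78)⁻¹ ≡ 5 (mod 11). Smallest non-negative: 5.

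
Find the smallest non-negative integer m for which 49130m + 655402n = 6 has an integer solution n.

211735

Euclid: 655402 = 13·49130 + 16712; 49130 = 2·16712 + 15706; 16712 = 1·15706 + 1006; 15706 = 15·1006 + 616; 1006 = 1·616 + 390; 616 = 1·390 + 226; 390 = 1·226 + 164; 226 = 1·164 + 62; 164 = 2·62 + 40; 62 = 1·40 + 22; 40 = 1·22 + 18; 22 = 1·18 + 4; 18 = 4·4 + 2; 4 = 2·2 + 0 → gcd = 2; 6 = 2·3.
Back-substitution yields 49130·(-147889) + 655402·(11086) = 2, so one solution is m = -147889·3 = -443667, n = 11086·3 = 33258.
Solutions in m differ by 655402/2 = 327701; the one in [0, 327701) is -443667 mod 327701 = 211735.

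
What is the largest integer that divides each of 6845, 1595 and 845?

5

gcd(6845, 1595): 6845 = 4·1595 + 465; 1595 = 3·465 + 200; 465 = 2·200 + 65; 200 = 3·65 + 5; 65 = 13·5 + 0 → 5
gcd(5, 845): 845 = 169·5 + 0 → 5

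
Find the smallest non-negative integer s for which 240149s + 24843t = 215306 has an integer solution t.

Reduce mod 24843: 240149s ≡ 215306 (mod 24843). With g = gcd(240149, 24843) = 8281 dividing 215306, divide through: 29s ≡ 26 (mod 3).
Since gcd(29, 3) = 1, s ≡ 26·(29)⁻¹ ≡ 1 (mod 3). Smallest non-negative: 1.

1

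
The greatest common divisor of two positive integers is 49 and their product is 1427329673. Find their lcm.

For any two positive integers, gcd × lcm equals their product. Hence lcm = 1427329673 / 49 = 29129177.

29129177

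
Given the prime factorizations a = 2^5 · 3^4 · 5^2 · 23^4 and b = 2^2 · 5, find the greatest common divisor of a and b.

20

min exponent per shared prime: 2^2 · 5 = 20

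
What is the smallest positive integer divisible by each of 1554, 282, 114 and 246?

56896602

lcm(1554, 282) = 1554·282/gcd = 438228/6 = 73038
lcm(73038, 114) = 73038·114/gcd = 8326332/6 = 1387722
lcm(1387722, 246) = 1387722·246/gcd = 341379612/6 = 56896602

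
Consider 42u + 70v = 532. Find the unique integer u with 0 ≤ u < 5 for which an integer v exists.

Reduce mod 70: 42u ≡ 532 (mod 70). With g = gcd(42, 70) = 14 dividing 532, divide through: 3u ≡ 38 (mod 5).
Since gcd(3, 5) = 1, u ≡ 38·(3)⁻¹ ≡ 1 (mod 5). Smallest non-negative: 1.

1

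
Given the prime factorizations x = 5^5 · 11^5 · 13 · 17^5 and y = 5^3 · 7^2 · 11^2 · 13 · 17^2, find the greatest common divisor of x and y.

56824625

min exponent per shared prime: 5^3 · 11^2 · 13 · 17^2 = 56824625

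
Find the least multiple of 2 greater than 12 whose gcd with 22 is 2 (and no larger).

14

Multiples of 2 above 12: 2·7, 2·8, … . Need the cofactor coprime to 22/2 = 11.
Checking s = 7, 8, … the first with gcd(s, 11) = 1 is s = 7, giving 14.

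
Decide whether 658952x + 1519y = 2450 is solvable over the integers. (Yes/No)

By Bézout, 658952x + 1519y = 2450 has integer solutions iff gcd(658952, 1519) | 2450.
Euclid: 658952 = 433·1519 + 1225; 1519 = 1·1225 + 294; 1225 = 4·294 + 49; 294 = 6·49 + 0. gcd = 49; 2450 mod 49 = 0. Yes.

Yes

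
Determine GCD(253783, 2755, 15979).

253783 = 19³ · 37; 2755 = 5 · 19 · 29; 15979 = 19 · 29²
gcd takes min exponent of each prime: 19 = 19

19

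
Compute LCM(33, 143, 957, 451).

510081

33 = 3 · 11; 143 = 11 · 13; 957 = 3 · 11 · 29; 451 = 11 · 41
lcm takes max exponent of each prime: 3 · 11 · 13 · 29 · 41 = 510081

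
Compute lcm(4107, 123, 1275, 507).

12094396275

4107 = 3 · 37²; 123 = 3 · 41; 1275 = 3 · 5² · 17; 507 = 3 · 13²
lcm takes max exponent of each prime: 3 · 5² · 13² · 17 · 37² · 41 = 12094396275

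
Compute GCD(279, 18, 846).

279 = 3² · 31; 18 = 2 · 3²; 846 = 2 · 3² · 47
gcd takes min exponent of each prime: 3² = 9

9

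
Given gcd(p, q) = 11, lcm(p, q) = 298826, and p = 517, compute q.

Using pq = gcd(p,q)·lcm(p,q) = 11·298826 = 3287086, we get q = 3287086/517 = 6358.

6358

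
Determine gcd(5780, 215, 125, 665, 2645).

5780 = 2² · 5 · 17²; 215 = 5 · 43; 125 = 5³; 665 = 5 · 7 · 19; 2645 = 5 · 23²
gcd takes min exponent of each prime: 5 = 5

5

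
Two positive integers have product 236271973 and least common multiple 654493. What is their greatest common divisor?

361

gcd·lcm = product, so gcd = 236271973/654493 = 361.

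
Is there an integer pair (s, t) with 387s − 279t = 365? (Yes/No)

gcd(387, 279): 387 = 1·279 + 108; 279 = 2·108 + 63; 108 = 1·63 + 45; 63 = 1·45 + 18; 45 = 2·18 + 9; 18 = 2·9 + 0 → 9
9 does not divide 365, so a solution does not exist.

No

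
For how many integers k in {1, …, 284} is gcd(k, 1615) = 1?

203

1615 = 5·17·19. Inclusion–exclusion on these primes:
284 − ⌊284/5⌋ − ⌊284/17⌋ − ⌊284/19⌋ + ⌊284/85⌋ + ⌊284/95⌋ + ⌊284/323⌋ − ⌊284/1615⌋ = 203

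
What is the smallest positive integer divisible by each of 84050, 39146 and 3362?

lcm(84050, 39146) = 84050·39146/gcd = 3290221300/2 = 1645110650
lcm(1645110650, 3362) = 1645110650·3362/gcd = 5530862005300/3362 = 1645110650

1645110650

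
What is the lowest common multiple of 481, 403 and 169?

193843

481 = 13 · 37; 403 = 13 · 31; 169 = 13²
lcm takes max exponent of each prime: 13² · 31 · 37 = 193843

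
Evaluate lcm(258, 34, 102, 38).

lcm(258, 34) = 258·34/gcd = 8772/2 = 4386
lcm(4386, 102) = 4386·102/gcd = 447372/102 = 4386
lcm(4386, 38) = 4386·38/gcd = 166668/2 = 83334

83334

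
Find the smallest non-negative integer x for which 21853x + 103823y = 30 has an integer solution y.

18315

Reduce mod 103823: 21853x ≡ 30 (mod 103823). With g = gcd(21853, 103823) = 1 dividing 30, divide through: 21853x ≡ 30 (mod 103823).
Since gcd(21853, 103823) = 1, x ≡ 30·(21853)⁻¹ ≡ 18315 (mod 103823). Smallest non-negative: 18315.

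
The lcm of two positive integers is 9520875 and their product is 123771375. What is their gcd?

gcd·lcm = product, so gcd = 123771375/9520875 = 13.

13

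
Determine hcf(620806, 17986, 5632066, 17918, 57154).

34

gcd(620806, 17986): 620806 = 34·17986 + 9282; 17986 = 1·9282 + 8704; 9282 = 1·8704 + 578; 8704 = 15·578 + 34; 578 = 17·34 + 0 → 34
gcd(34, 5632066): 5632066 = 165649·34 + 0 → 34
gcd(34, 17918): 17918 = 527·34 + 0 → 34
gcd(34, 57154): 57154 = 1681·34 + 0 → 34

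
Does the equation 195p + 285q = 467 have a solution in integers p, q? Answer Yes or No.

No

gcd(195, 285): 285 = 1·195 + 90; 195 = 2·90 + 15; 90 = 6·15 + 0 → 15
15 does not divide 467, so a solution does not exist.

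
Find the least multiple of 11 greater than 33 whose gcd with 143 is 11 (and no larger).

Multiples of 11 above 33: 11·4, 11·5, … . Need the cofactor coprime to 143/11 = 13.
Checking s = 4, 5, … the first with gcd(s, 13) = 1 is s = 4, giving 44.

44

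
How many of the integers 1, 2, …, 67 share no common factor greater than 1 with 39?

41

Prime factors of 39: 3, 13. Count integers ≤ 67 divisible by none of them.
By inclusion–exclusion: 67 − ⌊67/3⌋ − ⌊67/13⌋ + ⌊67/39⌋ = 41.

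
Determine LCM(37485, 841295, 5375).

22525673625

37485 = 3² · 5 · 7² · 17; 841295 = 5 · 7 · 13 · 43²; 5375 = 5³ · 43
lcm takes max exponent of each prime: 3² · 5³ · 7² · 13 · 17 · 43² = 22525673625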